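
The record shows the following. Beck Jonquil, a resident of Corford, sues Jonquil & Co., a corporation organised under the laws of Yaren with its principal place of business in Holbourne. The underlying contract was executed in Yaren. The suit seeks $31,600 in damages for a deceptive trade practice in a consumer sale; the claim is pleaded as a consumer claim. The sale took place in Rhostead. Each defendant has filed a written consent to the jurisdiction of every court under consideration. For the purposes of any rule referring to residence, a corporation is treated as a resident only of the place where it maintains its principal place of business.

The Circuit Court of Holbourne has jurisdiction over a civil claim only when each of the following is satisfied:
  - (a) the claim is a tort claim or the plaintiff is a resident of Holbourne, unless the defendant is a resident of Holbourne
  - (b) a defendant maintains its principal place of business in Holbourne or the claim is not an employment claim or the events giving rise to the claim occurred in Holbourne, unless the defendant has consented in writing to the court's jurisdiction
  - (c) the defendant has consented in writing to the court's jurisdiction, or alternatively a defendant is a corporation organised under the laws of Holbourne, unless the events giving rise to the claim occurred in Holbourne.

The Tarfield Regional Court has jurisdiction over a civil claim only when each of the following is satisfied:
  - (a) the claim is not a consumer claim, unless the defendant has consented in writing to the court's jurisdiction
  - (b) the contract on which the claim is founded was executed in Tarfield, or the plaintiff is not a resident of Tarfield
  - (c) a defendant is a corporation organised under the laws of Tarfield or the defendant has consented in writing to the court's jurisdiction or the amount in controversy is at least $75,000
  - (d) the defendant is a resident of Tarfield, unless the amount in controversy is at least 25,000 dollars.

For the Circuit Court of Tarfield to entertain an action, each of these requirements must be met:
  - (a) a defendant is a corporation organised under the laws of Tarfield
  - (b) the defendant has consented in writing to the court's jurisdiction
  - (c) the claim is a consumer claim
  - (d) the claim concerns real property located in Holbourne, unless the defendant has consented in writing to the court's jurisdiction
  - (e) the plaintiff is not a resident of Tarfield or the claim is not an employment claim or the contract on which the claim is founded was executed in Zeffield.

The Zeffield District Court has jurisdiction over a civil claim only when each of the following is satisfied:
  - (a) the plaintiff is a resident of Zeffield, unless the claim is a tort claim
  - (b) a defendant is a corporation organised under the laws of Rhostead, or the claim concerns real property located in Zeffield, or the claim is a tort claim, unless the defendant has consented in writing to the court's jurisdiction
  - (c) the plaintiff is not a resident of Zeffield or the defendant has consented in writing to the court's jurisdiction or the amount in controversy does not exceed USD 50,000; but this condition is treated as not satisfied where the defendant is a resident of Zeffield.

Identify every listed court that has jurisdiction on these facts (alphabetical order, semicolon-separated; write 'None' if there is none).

the Circuit Court of Holbourne; the Tarfield Regional Court

The Circuit Court of Holbourne:
  (a) The claim is a consumer claim, not a tort claim; the plaintiff resides in Corford, not Holbourne — no alternative holds. The proviso rescues it, though: the defendant resides in Holbourne. Met.
  (b) Jonquil & Co. has its principal place of business in Holbourne — that alternative is enough. Met.
  (c) Every defendant has filed written consent, which satisfies one of the alternatives. Satisfied.
  → The court has jurisdiction.
The Tarfield Regional Court:
  (a) The claim is a consumer claim. However, every defendant has filed written consent, so the 'unless' proviso supplies this condition. Met.
  (b) The plaintiff resides in Corford, which is not Tarfield, which satisfies one of the alternatives. Condition met.
  (c) Every defendant has filed written consent — that alternative is enough. Satisfied.
  (d) The defendant resides in Holbourne, not Tarfield. The proviso rescues it, though: the amount in controversy is $31,600, which meets the $25,000 floor. Condition met.
  → All conditions met; jurisdiction exists.
The Circuit Court of Tarfield:
  (a) The corporate defendant(s) are organised in Yaren, not Tarfield. Condition not met.
  (b) Every defendant has filed written consent. Satisfied.
  (c) The claim is a consumer claim. Condition met.
  (d) The claim does not concern real property. But every defendant has filed written consent, and the 'unless' clause therefore excuses the requirement. Met.
  (e) The plaintiff resides in Corford, which is not Tarfield — that alternative is enough. Satisfied.
  → Not every requirement is met — no jurisdiction.
The Zeffield District Court:
  (a) The plaintiff resides in Corford, not Zeffield. The proviso offers no rescue either, since the claim is a consumer claim, not a tort claim. Not satisfied.
  (b) The corporate defendant(s) are organised in Yaren, not Rhostead; the claim does not concern real property; the claim is a consumer claim, not a tort claim — every alternative fails. However, every defendant has filed written consent, so the 'unless' proviso supplies this condition. Satisfied.
  (c) The plaintiff resides in Corford, which is not Zeffield, so one alternative holds. The carve-out does not apply: the defendant resides in Holbourne, not Zeffield. Condition met.
  → Not every requirement is met — no jurisdiction.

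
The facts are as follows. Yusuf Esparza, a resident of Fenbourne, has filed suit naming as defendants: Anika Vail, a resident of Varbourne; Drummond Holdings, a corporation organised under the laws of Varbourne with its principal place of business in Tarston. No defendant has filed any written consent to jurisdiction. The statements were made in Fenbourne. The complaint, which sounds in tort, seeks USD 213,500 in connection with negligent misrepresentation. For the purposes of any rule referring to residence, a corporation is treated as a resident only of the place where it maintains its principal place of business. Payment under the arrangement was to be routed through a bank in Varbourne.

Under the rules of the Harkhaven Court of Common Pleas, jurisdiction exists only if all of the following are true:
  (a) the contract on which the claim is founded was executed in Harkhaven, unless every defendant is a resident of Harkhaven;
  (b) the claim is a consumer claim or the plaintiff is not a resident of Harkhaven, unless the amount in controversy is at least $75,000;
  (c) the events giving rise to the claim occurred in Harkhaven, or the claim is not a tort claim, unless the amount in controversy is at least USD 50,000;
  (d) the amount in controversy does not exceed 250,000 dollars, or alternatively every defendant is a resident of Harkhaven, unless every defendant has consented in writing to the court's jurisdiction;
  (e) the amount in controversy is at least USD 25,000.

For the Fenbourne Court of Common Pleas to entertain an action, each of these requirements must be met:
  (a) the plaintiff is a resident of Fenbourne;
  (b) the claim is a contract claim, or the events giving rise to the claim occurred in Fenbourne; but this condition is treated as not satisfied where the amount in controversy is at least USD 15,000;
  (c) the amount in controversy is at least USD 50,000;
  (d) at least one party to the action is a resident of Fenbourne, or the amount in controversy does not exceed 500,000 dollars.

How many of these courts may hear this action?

0

The Harkhaven Court of Common Pleas:
  (a) No contract (and hence no place of execution) is alleged. And the defendants reside as follows — Anika Vail in Varbourne, Drummond Holdings in Tarston — not all in Harkhaven, so the proviso does not save it. Not met.
  (b) The plaintiff resides in Fenbourne, which is not Harkhaven, which satisfies one of the alternatives. Condition met.
  (c) The operative events occurred in Fenbourne, not Harkhaven; the claim is a tort claim — none of the alternatives is met. However, the amount in controversy is $213,500, which meets the $50,000 floor, so the 'unless' proviso supplies this condition. Met.
  (d) The amount in controversy is 213,500 dollars, within the 250,000 dollars ceiling, so one alternative holds. Satisfied.
  (e) The amount in controversy is USD 213,500, which meets the USD 25,000 floor. Satisfied.
  → No jurisdiction.
The Fenbourne Court of Common Pleas:
  (a) The plaintiff resides in Fenbourne. Satisfied.
  (b) The operative events occurred in Fenbourne, so one alternative holds. But the amount in controversy is USD 213,500, which meets the USD 15,000 floor, triggering the carve-out and defeating this condition. Condition not met.
  (c) The amount in controversy is 213,500 dollars, which meets the USD 50,000 floor. Met.
  (d) Yusuf Esparza resides in Fenbourne, so this disjunct is met. Satisfied.
  → Not every requirement is met — no jurisdiction.
No court satisfies all of its conditions.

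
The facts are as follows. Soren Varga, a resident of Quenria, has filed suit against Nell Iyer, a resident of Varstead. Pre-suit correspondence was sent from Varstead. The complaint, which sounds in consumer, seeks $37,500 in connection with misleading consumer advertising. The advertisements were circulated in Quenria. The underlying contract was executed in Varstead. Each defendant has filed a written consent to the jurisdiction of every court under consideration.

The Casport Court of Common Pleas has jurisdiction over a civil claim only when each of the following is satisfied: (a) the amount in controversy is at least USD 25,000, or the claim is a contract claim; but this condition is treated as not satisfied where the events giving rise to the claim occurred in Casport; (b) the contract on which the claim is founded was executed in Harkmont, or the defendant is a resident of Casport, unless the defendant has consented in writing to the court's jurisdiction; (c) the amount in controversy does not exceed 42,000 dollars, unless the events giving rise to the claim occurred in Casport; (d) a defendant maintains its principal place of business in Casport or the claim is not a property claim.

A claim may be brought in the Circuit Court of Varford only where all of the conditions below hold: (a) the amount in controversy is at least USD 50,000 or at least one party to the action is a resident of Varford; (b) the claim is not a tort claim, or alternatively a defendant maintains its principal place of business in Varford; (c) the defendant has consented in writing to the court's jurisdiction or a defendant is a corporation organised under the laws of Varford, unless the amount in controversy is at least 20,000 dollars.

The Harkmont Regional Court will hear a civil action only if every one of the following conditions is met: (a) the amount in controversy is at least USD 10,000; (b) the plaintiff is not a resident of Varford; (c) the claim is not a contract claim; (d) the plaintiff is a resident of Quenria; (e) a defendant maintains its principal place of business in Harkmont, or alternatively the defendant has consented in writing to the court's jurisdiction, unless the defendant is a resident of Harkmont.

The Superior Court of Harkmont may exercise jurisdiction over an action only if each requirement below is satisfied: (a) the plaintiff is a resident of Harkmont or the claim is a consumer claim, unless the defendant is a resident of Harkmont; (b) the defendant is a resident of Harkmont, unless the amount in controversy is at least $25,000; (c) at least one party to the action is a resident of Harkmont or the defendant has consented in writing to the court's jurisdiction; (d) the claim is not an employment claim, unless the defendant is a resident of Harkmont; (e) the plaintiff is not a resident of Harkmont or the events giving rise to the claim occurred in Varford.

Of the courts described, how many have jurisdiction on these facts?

The Casport Court of Common Pleas:
  (a) The amount in controversy is 37,500 dollars, which meets the USD 25,000 floor — that alternative is enough. The exception is not triggered, since the operative events occurred in Quenria, not Casport. Satisfied.
  (b) The contract was executed in Varstead, not Harkmont; the defendant resides in Varstead, not Casport — no alternative holds. The proviso rescues it, though: every defendant has filed written consent. Condition met.
  (c) The amount in controversy is 37,500 dollars, within the 42,000 dollars ceiling. Satisfied.
  (d) The claim is a consumer claim, not a property claim, so this disjunct is met. Met.
  → Jurisdiction lies.
The Circuit Court of Varford:
  (a) The amount in controversy is $37,500, below the $50,000 floor; no party resides in Varford — none of the alternatives is met. Not met.
  (b) The claim is a consumer claim, not a tort claim, so this disjunct is met. Met.
  (c) Every defendant has filed written consent, so this disjunct is met. Met.
  → The court lacks jurisdiction.
The Harkmont Regional Court:
  (a) The amount in controversy is USD 37,500, which meets the USD 10,000 floor. Condition met.
  (b) The plaintiff resides in Quenria, which is not Varford. Satisfied.
  (c) The claim is a consumer claim, not a contract claim. Satisfied.
  (d) The plaintiff resides in Quenria. Met.
  (e) Every defendant has filed written consent, so this disjunct is met. Met.
  → The court has jurisdiction.
The Superior Court of Harkmont:
  (a) The claim is a consumer claim, so this disjunct is met. Met.
  (b) The defendant resides in Varstead, not Harkmont. But the amount in controversy is $37,500, which meets the $25,000 floor, and the 'unless' clause therefore excuses the requirement. Satisfied.
  (c) Every defendant has filed written consent — that alternative is enough. Satisfied.
  (d) The claim is a consumer claim, not an employment claim. Met.
  (e) The plaintiff resides in Quenria, which is not Harkmont, so this disjunct is met. Satisfied.
  → The court has jurisdiction.
Courts with jurisdiction: the Casport Court of Common Pleas, the Harkmont Regional Court, the Superior Court of Harkmont — 3 in total.

3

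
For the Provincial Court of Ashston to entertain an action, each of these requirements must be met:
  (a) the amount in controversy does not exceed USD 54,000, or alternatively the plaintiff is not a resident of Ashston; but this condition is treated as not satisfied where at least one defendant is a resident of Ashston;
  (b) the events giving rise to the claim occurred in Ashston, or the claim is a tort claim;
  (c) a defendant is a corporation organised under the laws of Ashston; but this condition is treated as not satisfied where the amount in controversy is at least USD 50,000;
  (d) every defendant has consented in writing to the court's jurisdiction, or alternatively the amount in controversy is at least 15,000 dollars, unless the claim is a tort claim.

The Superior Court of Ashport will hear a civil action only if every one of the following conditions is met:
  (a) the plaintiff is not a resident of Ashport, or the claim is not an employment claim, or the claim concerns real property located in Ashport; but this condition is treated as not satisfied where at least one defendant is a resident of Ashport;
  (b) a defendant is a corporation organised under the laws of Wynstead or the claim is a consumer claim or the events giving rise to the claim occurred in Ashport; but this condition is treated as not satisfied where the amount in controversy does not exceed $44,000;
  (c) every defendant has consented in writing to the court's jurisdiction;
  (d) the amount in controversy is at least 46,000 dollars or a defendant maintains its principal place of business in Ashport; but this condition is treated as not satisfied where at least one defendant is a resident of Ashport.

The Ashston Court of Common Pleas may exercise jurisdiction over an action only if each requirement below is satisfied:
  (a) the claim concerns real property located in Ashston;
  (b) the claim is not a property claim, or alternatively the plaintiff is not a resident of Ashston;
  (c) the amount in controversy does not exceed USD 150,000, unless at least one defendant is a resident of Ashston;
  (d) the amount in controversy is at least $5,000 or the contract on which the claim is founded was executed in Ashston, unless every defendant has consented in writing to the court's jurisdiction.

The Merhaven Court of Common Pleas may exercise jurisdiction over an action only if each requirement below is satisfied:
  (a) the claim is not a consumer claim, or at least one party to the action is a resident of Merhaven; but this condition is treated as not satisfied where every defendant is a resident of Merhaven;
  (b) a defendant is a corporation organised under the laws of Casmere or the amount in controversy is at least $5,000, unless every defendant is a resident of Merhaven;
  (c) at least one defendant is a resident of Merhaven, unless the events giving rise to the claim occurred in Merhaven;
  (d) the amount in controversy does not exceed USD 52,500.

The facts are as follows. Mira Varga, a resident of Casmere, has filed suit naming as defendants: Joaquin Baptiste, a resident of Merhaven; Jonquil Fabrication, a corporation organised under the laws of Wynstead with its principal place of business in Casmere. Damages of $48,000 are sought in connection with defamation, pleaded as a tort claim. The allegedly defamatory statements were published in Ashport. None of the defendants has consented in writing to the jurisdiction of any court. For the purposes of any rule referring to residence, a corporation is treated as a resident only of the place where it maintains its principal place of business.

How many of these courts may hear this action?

The Provincial Court of Ashston:
  (a) The amount in controversy is $48,000, within the 54,000 dollars ceiling, which satisfies one of the alternatives. The carve-out does not apply: no defendant resides in Ashston (they reside in Merhaven, Casmere). Condition met.
  (b) The claim is a tort claim, so one alternative holds. Satisfied.
  (c) The corporate defendant(s) are organised in Wynstead, not Ashston. Not satisfied.
  (d) The amount in controversy is USD 48,000, which meets the $15,000 floor — that alternative is enough. Met.
  → The court lacks jurisdiction.
The Superior Court of Ashport:
  (a) The plaintiff resides in Casmere, which is not Ashport, which satisfies one of the alternatives. And the carve-out is inapplicable — no defendant resides in Ashport (they reside in Merhaven, Casmere). Condition met.
  (b) Jonquil Fabrication is organised under the laws of Wynstead, which satisfies one of the alternatives. And the carve-out is inapplicable — the amount in controversy is 48,000 dollars, above the USD 44,000 ceiling. Condition met.
  (c) No such written consent has been filed. Not satisfied.
  (d) The amount in controversy is $48,000, which meets the $46,000 floor, so one alternative holds. The exception is not triggered, since no defendant resides in Ashport (they reside in Merhaven, Casmere). Satisfied.
  → No jurisdiction.
The Ashston Court of Common Pleas:
  (a) The claim does not concern real property. Not met.
  (b) The claim is a tort claim, not a property claim — that alternative is enough. Met.
  (c) The amount in controversy is $48,000, within the USD 150,000 ceiling. Satisfied.
  (d) The amount in controversy is $48,000, which meets the $5,000 floor — that alternative is enough. Condition met.
  → At least one condition fails; no jurisdiction.
The Merhaven Court of Common Pleas:
  (a) The claim is a tort claim, not a consumer claim, which satisfies one of the alternatives. The carve-out does not apply: the defendants reside as follows — Joaquin Baptiste in Merhaven, Jonquil Fabrication in Casmere — not all in Merhaven. Met.
  (b) The amount in controversy is 48,000 dollars, which meets the 5,000 dollars floor, which satisfies one of the alternatives. Met.
  (c) Joaquin Baptiste resides in Merhaven. Condition met.
  (d) The amount in controversy is $48,000, within the 52,500 dollars ceiling. Condition met.
  → All conditions met; jurisdiction exists.
Courts with jurisdiction: the Merhaven Court of Common Pleas — 1 in total.

1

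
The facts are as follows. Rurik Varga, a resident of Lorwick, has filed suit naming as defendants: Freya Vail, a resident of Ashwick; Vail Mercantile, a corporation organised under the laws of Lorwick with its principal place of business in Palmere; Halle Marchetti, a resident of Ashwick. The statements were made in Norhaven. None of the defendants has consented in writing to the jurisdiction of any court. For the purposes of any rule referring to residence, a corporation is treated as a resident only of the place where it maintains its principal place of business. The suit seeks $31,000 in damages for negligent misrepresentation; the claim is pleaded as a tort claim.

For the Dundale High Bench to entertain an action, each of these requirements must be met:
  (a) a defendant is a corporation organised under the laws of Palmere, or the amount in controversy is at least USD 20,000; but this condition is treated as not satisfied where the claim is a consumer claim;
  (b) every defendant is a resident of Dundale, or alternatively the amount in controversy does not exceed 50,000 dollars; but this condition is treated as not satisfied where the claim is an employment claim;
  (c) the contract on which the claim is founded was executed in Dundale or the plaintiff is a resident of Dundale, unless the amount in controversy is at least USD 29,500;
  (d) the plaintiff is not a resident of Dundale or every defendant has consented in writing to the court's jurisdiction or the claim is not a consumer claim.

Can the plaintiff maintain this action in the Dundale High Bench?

Yes

The Dundale High Bench:
  (a) The amount in controversy is USD 31,000, which meets the USD 20,000 floor — that alternative is enough. And the carve-out is inapplicable — the claim is a tort claim, not a consumer claim. Satisfied.
  (b) The amount in controversy is 31,000 dollars, within the USD 50,000 ceiling — that alternative is enough. And the carve-out is inapplicable — the claim is a tort claim, not an employment claim. Satisfied.
  (c) No contract (and hence no place of execution) is alleged; the plaintiff resides in Lorwick, not Dundale — none of the alternatives is met. The proviso rescues it, though: the amount in controversy is 31,000 dollars, which meets the $29,500 floor. Satisfied.
  (d) The plaintiff resides in Lorwick, which is not Dundale — that alternative is enough. Satisfied.
  → The court has jurisdiction.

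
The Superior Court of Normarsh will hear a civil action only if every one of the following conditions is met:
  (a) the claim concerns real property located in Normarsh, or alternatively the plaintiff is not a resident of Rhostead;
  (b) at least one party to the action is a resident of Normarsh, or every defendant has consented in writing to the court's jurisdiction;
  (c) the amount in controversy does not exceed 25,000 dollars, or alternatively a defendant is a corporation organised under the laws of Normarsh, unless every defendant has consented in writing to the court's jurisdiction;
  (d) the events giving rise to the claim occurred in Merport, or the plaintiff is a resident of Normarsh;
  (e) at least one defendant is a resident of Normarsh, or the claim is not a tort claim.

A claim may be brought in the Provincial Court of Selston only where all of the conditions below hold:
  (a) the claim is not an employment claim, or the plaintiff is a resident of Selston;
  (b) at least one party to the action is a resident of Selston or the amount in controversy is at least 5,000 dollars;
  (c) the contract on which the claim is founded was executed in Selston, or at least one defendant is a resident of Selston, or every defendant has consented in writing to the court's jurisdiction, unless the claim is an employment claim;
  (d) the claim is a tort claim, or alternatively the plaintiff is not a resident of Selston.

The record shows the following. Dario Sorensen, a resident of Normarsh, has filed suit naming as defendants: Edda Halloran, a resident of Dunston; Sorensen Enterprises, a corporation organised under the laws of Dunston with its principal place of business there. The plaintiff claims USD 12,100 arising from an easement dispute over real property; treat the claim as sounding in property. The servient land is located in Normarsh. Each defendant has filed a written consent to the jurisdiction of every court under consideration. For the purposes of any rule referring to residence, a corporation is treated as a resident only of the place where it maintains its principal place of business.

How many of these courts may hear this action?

The Superior Court of Normarsh:
  (a) The property lies in Normarsh — that alternative is enough. Satisfied.
  (b) Dario Sorensen resides in Normarsh — that alternative is enough. Satisfied.
  (c) The amount in controversy is $12,100, within the USD 25,000 ceiling, so one alternative holds. Met.
  (d) The plaintiff resides in Normarsh — that alternative is enough. Satisfied.
  (e) The claim is a property claim, not a tort claim, which satisfies one of the alternatives. Met.
  → The court has jurisdiction.
The Provincial Court of Selston:
  (a) The claim is a property claim, not an employment claim, so this disjunct is met. Condition met.
  (b) The amount in controversy is 12,100 dollars, which meets the 5,000 dollars floor, so one alternative holds. Satisfied.
  (c) Every defendant has filed written consent, so this disjunct is met. Satisfied.
  (d) The plaintiff resides in Normarsh, which is not Selston, so one alternative holds. Met.
  → All conditions met; jurisdiction exists.
Courts with jurisdiction: the Superior Court of Normarsh, the Provincial Court of Selston — 2 in total.

2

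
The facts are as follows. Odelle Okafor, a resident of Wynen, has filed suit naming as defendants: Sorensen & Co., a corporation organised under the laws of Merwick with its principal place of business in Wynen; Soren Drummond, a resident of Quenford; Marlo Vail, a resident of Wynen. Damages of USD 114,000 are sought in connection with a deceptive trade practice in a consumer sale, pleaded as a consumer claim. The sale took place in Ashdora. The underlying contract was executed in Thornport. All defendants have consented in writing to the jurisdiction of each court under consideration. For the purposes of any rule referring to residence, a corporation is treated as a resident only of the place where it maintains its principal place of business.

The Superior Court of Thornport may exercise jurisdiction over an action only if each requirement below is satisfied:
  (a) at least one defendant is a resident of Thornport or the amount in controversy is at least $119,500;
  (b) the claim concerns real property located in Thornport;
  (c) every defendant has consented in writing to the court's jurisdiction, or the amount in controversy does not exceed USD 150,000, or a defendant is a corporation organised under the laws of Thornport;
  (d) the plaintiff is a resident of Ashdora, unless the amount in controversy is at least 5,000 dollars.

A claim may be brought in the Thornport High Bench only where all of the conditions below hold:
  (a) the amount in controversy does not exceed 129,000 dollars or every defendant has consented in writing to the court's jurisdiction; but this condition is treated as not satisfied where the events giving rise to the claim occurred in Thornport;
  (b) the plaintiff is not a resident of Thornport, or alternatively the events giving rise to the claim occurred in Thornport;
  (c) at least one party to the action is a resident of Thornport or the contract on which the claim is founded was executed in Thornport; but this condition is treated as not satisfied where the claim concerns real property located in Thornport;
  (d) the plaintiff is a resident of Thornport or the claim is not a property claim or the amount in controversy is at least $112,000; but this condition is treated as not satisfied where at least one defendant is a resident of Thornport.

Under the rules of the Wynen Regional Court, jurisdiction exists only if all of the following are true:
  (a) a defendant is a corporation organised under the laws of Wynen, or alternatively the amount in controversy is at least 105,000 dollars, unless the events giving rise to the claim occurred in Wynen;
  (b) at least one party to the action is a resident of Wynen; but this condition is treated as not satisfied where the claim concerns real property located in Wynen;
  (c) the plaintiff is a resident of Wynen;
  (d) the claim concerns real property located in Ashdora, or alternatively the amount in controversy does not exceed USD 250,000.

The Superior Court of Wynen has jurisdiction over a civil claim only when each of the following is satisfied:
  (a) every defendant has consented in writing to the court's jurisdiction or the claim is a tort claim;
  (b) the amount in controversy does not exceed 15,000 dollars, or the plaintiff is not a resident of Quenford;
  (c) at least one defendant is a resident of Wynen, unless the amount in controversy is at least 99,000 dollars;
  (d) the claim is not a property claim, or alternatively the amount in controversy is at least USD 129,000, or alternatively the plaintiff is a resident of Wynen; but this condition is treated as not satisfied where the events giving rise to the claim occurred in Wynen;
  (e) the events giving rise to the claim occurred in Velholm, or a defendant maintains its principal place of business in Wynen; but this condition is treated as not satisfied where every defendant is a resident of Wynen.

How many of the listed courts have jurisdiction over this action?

3

The Superior Court of Thornport:
  (a) No defendant resides in Thornport (they reside in Wynen, Quenford, Wynen); the amount in controversy is 114,000 dollars, below the $119,500 floor — no alternative holds. Fails.
  (b) The claim does not concern real property. Fails.
  (c) Every defendant has filed written consent, so this disjunct is met. Satisfied.
  (d) The plaintiff resides in Wynen, not Ashdora. The proviso rescues it, though: the amount in controversy is USD 114,000, which meets the USD 5,000 floor. Met.
  → No jurisdiction.
The Thornport High Bench:
  (a) The amount in controversy is USD 114,000, within the USD 129,000 ceiling, so one alternative holds. The carve-out does not apply: the operative events occurred in Ashdora, not Thornport. Condition met.
  (b) The plaintiff resides in Wynen, which is not Thornport — that alternative is enough. Satisfied.
  (c) The contract was executed in Thornport, which satisfies one of the alternatives. The exception is not triggered, since the claim does not concern real property. Satisfied.
  (d) The claim is a consumer claim, not a property claim, so this disjunct is met. And the carve-out is inapplicable — no defendant resides in Thornport (they reside in Wynen, Quenford, Wynen). Satisfied.
  → Every requirement is satisfied — jurisdiction.
The Wynen Regional Court:
  (a) The amount in controversy is 114,000 dollars, which meets the USD 105,000 floor, so one alternative holds. Met.
  (b) Odelle Okafor resides in Wynen. And the carve-out is inapplicable — the claim does not concern real property. Satisfied.
  (c) The plaintiff resides in Wynen. Met.
  (d) The amount in controversy is 114,000 dollars, within the USD 250,000 ceiling, so one alternative holds. Condition met.
  → The court has jurisdiction.
The Superior Court of Wynen:
  (a) Every defendant has filed written consent — that alternative is enough. Satisfied.
  (b) The plaintiff resides in Wynen, which is not Quenford — that alternative is enough. Met.
  (c) Sorensen & Co. resides in Wynen. Met.
  (d) The claim is a consumer claim, not a property claim — that alternative is enough. The carve-out does not apply: the operative events occurred in Ashdora, not Wynen. Met.
  (e) Sorensen & Co. has its principal place of business in Wynen, so one alternative holds. And the carve-out is inapplicable — the defendants reside as follows — Sorensen & Co. in Wynen, Soren Drummond in Quenford, Marlo Vail in Wynen — not all in Wynen. Met.
  → All conditions met; jurisdiction exists.
Courts with jurisdiction: the Thornport High Bench, the Wynen Regional Court, the Superior Court of Wynen — 3 in total.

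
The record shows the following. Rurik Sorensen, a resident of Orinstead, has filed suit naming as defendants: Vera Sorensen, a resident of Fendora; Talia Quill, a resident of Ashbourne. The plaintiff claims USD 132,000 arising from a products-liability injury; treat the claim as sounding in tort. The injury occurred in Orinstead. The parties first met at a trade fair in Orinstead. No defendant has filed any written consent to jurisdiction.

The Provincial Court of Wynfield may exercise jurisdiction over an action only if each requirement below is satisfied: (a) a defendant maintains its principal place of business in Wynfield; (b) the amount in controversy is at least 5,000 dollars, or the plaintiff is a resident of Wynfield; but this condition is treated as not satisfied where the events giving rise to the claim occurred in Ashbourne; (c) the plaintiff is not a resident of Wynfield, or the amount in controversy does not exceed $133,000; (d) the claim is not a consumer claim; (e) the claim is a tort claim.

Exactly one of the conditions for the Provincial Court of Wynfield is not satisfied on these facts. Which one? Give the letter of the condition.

The Provincial Court of Wynfield:
  (a) No defendant is a corporation. Fails.
  (b) The amount in controversy is USD 132,000, which meets the USD 5,000 floor, so one alternative holds. And the carve-out is inapplicable — the operative events occurred in Orinstead, not Ashbourne. Met.
  (c) The plaintiff resides in Orinstead, which is not Wynfield, so one alternative holds. Condition met.
  (d) The claim is a tort claim, not a consumer claim. Satisfied.
  (e) The claim is a tort claim. Condition met.
Only condition (a) fails.

(a)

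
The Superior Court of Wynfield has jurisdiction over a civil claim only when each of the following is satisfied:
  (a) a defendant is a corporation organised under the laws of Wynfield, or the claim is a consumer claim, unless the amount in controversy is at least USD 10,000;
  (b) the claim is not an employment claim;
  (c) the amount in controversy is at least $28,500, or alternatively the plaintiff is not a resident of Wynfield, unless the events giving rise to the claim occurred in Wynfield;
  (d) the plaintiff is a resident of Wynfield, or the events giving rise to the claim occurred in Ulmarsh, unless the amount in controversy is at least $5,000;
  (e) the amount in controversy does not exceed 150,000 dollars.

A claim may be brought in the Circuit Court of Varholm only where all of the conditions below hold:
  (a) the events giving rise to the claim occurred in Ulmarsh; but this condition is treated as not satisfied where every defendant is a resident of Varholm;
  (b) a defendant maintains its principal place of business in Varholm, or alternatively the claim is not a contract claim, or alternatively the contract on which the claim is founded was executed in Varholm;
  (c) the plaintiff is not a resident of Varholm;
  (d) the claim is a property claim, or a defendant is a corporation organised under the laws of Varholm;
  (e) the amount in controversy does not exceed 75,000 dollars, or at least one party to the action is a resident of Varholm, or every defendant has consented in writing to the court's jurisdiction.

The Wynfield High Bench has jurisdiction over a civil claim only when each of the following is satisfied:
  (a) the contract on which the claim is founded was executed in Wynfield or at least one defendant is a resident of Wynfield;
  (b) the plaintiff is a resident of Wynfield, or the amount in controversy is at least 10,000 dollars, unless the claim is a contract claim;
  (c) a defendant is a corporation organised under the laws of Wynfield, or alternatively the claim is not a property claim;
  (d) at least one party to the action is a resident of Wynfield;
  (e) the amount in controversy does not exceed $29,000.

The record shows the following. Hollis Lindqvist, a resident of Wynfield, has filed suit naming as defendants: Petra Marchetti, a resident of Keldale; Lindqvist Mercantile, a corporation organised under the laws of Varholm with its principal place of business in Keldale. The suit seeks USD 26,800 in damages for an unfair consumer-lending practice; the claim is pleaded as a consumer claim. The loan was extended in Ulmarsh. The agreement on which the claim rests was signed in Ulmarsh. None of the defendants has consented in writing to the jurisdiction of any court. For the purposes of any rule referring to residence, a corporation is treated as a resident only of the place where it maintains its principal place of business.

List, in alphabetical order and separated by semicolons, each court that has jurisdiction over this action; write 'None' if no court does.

the Circuit Court of Varholm

The Superior Court of Wynfield:
  (a) The claim is a consumer claim, which satisfies one of the alternatives. Met.
  (b) The claim is a consumer claim, not an employment claim. Condition met.
  (c) The amount in controversy is 26,800 dollars, below the 28,500 dollars floor; the plaintiff resides in Wynfield — no alternative holds. And the operative events occurred in Ulmarsh, not Wynfield, so the proviso does not save it. Not met.
  (d) The plaintiff resides in Wynfield, so this disjunct is met. Satisfied.
  (e) The amount in controversy is $26,800, within the 150,000 dollars ceiling. Condition met.
  → No jurisdiction.
The Circuit Court of Varholm:
  (a) The operative events occurred in Ulmarsh. The exception is not triggered, since the defendants reside as follows — Petra Marchetti in Keldale, Lindqvist Mercantile in Keldale — not all in Varholm. Condition met.
  (b) The claim is a consumer claim, not a contract claim, which satisfies one of the alternatives. Met.
  (c) The plaintiff resides in Wynfield, which is not Varholm. Met.
  (d) Lindqvist Mercantile is organised under the laws of Varholm — that alternative is enough. Condition met.
  (e) The amount in controversy is $26,800, within the $75,000 ceiling, so this disjunct is met. Met.
  → Jurisdiction lies.
The Wynfield High Bench:
  (a) The contract was executed in Ulmarsh, not Wynfield; no defendant resides in Wynfield (they reside in Keldale, Keldale) — none of the alternatives is met. Fails.
  (b) The plaintiff resides in Wynfield, so one alternative holds. Met.
  (c) The claim is a consumer claim, not a property claim, so this disjunct is met. Satisfied.
  (d) Hollis Lindqvist resides in Wynfield. Satisfied.
  (e) The amount in controversy is USD 26,800, within the 29,000 dollars ceiling. Met.
  → No jurisdiction.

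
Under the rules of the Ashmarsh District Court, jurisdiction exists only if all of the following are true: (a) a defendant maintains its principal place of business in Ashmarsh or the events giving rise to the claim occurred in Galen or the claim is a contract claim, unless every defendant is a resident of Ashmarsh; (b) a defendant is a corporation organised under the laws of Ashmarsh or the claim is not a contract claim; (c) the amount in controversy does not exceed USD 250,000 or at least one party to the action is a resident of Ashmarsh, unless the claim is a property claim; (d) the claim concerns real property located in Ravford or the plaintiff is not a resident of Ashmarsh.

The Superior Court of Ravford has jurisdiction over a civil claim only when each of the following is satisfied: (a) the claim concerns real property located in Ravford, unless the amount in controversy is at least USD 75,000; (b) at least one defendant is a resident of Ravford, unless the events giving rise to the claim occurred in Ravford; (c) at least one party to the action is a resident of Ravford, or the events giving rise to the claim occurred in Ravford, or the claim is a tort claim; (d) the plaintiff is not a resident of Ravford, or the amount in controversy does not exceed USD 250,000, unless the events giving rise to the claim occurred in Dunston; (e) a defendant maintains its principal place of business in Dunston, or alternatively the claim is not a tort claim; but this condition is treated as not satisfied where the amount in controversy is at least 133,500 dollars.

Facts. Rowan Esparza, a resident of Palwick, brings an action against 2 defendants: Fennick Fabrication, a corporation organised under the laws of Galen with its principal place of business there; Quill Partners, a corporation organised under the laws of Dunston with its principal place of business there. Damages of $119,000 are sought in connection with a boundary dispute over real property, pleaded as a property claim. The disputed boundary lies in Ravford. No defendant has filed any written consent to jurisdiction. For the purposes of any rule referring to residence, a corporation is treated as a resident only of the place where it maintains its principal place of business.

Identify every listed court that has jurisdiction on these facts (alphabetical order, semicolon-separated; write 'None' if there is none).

the Superior Court of Ravford

The Ashmarsh District Court:
  (a) The corporate defendant(s) have their principal place of business in Dunston, Galen, not Ashmarsh; the operative events occurred in Ravford, not Galen; the claim is a property claim, not a contract claim — no alternative holds. And the defendants reside as follows — Fennick Fabrication in Galen, Quill Partners in Dunston — not all in Ashmarsh, so the proviso does not save it. Not met.
  (b) The claim is a property claim, not a contract claim, so this disjunct is met. Condition met.
  (c) The amount in controversy is USD 119,000, within the 250,000 dollars ceiling, which satisfies one of the alternatives. Satisfied.
  (d) The property lies in Ravford — that alternative is enough. Met.
  → At least one condition fails; no jurisdiction.
The Superior Court of Ravford:
  (a) The property lies in Ravford. Met.
  (b) No defendant resides in Ravford (they reside in Galen, Dunston). The proviso rescues it, though: the operative events occurred in Ravford. Satisfied.
  (c) The operative events occurred in Ravford, so one alternative holds. Condition met.
  (d) The plaintiff resides in Palwick, which is not Ravford, so this disjunct is met. Condition met.
  (e) Quill Partners has its principal place of business in Dunston — that alternative is enough. The carve-out does not apply: the amount in controversy is 119,000 dollars, below the USD 133,500 floor. Satisfied.
  → All conditions met; jurisdiction exists.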